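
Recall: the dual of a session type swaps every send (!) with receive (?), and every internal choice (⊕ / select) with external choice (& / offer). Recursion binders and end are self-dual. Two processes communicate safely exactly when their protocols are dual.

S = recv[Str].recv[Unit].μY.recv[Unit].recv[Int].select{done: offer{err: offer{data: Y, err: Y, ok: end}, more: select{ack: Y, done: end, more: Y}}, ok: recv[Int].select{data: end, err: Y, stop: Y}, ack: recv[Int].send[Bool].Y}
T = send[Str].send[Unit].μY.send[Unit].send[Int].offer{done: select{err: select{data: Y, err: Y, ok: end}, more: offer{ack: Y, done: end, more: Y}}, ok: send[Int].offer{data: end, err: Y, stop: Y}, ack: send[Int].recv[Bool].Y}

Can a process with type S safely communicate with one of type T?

YES

recv[Str] | send[Str]  ✓
  recv[Unit] | send[Unit]  ✓
    μY | μY  ✓ (μ self-dual)
      recv[Unit] | send[Unit]  ✓
        recv[Int] | send[Int]  ✓
          select{done,ok,ack} | offer{done,ok,ack}  ✓ labels match
            case done:
              offer{err,more} | select{err,more}  ✓ labels match
                case err:
                  offer{data,err,ok} | select{data,err,ok}  ✓ labels match
                    case data:
                      Y | Y  ✓
                    case err:
                      Y | Y  ✓
                    case ok:
                      end | end  ✓
                case more:
                  select{ack,done,more} | offer{ack,done,more}  ✓ labels match
                    case ack:
                      Y | Y  ✓
                    case done:
                      end | end  ✓
                    case more:
                      Y | Y  ✓
            case ok:
              recv[Int] | send[Int]  ✓
                select{data,err,stop} | offer{data,err,stop}  ✓ labels match
                  case data:
                    end | end  ✓
                  case err:
                    Y | Y  ✓
                  case stop:
                    Y | Y  ✓
            case ack:
              recv[Int] | send[Int]  ✓
                send[Bool] | recv[Bool]  ✓
                  Y | Y  ✓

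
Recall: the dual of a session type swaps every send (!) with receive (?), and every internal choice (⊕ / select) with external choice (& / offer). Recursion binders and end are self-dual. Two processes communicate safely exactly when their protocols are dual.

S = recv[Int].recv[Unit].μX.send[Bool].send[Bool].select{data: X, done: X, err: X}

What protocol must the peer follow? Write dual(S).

recv[Int] ↦ send[Int]
  recv[Unit] ↦ send[Unit]
    μX ↦ μX  (binder kept)
      send[Bool] ↦ recv[Bool]
        send[Bool] ↦ recv[Bool]
          select{data,done,err} ↦ offer{data,done,err}  (internal→external)
            • data:
              X self-dual
            • done:
              X self-dual
            • err:
              X self-dual

send[Int].send[Unit].μX.recv[Bool].recv[Bool].offer{data: X, done: X, err: X}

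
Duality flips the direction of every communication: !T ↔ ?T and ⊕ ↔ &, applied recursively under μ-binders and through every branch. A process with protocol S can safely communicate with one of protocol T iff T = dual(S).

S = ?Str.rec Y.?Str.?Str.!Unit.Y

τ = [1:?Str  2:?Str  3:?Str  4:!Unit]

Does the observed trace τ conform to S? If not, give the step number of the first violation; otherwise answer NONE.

[1] ?Str  ✓  now at rec Y.…
[2] ?Str  ✓  now at ?Str.!Unit.rec Y.…
[3] ?Str  ✓  now at !Unit.rec Y.…
[4] !Unit  ✓  now at rec Y.…
all 4 steps conform

NONE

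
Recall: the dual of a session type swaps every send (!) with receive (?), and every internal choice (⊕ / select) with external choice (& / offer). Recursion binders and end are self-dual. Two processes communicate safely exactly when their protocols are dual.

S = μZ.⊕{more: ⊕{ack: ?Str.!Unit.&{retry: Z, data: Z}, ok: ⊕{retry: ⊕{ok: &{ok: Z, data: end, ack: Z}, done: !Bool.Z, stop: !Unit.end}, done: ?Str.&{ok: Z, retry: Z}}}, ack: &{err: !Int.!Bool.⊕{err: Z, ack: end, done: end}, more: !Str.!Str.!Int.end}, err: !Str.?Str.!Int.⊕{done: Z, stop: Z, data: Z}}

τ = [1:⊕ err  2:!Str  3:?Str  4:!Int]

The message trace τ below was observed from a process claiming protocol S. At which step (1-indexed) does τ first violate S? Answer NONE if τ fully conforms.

[1] ⊕ err  ✓  cont: !Str.?Str.!Int.⊕{done: μZ.…, stop: μZ.…, data: μZ.…}
[2] !Str  ✓  cont: ?Str.!Int.⊕{done: μZ.…, stop: μZ.…, data: μZ.…}
[3] ?Str  ✓  cont: !Int.⊕{done: μZ.…, stop: μZ.…, data: μZ.…}
[4] !Int  ✓  cont: ⊕{done: μZ.…, stop: μZ.…, data: μZ.…}
trace exhausted — no violation

NONE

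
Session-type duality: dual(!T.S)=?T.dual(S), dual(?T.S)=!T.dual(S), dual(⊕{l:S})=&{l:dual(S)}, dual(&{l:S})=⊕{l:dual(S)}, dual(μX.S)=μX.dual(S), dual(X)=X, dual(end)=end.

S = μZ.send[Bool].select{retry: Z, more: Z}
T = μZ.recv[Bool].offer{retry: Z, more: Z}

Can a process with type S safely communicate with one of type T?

YES

μZ | μZ  ok (μ self-dual)
  send[Bool] | recv[Bool]  ok
    select{retry,more} | offer{retry,more}  ok same labels
      case retry:
        Z | Z  ok
      case more:
        Z | Z  ok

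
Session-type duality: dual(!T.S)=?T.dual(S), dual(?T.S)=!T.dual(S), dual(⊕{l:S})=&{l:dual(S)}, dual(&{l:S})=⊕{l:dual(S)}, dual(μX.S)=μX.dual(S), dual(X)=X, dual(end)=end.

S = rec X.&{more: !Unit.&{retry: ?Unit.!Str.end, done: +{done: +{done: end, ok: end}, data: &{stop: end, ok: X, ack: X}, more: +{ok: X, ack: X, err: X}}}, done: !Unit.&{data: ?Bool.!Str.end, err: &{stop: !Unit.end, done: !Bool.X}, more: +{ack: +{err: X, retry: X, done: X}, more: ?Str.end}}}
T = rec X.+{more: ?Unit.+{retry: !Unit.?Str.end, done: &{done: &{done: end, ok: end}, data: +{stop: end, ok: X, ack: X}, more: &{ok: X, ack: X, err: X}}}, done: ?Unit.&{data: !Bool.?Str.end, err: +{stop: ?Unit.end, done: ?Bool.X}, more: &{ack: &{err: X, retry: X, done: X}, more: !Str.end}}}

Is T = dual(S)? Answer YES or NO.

NO

rec X vs rec X  ✓ (μ self-dual)
  &{more,done} vs +{more,done}  ✓ label sets agree
    • more:
      !Unit vs ?Unit  ✓
        &{retry,done} vs +{retry,done}  ✓ label sets agree
          • retry:
            ?Unit vs !Unit  ✓
              !Str vs ?Str  ✓
                end vs end  ✓
          • done:
            +{done,data,more} vs &{done,data,more}  ✓ label sets agree
              • done:
                +{done,ok} vs &{done,ok}  ✓ label sets agree
                  • done:
                    end vs end  ✓
                  • ok:
                    end vs end  ✓
              • data:
                &{stop,ok,ack} vs +{stop,ok,ack}  ✓ label sets agree
                  • stop:
                    end vs end  ✓
                  • ok:
                    X vs X  ✓
                  • ack:
                    X vs X  ✓
              • more:
                +{ok,ack,err} vs &{ok,ack,err}  ✓ label sets agree
                  • ok:
                    X vs X  ✓
                  • ack:
                    X vs X  ✓
                  • err:
                    X vs X  ✓
    • done:
      !Unit vs ?Unit  ✓
        &{data,err,more} vs &{data,err,more}  ✗ choice polarity not flipped — not dual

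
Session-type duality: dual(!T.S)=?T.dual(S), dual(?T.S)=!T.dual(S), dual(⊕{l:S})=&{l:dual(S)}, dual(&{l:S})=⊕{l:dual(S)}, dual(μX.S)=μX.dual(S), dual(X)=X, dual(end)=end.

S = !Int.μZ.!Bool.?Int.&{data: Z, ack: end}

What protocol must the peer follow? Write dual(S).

?Int.μZ.?Bool.!Int.⊕{data: Z, ack: end}

!Int ↦ ?Int
  μZ ↦ μZ  (binder kept)
    !Bool ↦ ?Bool
      ?Int ↦ !Int
        &{data,ack} ↦ ⊕{data,ack}  (offer→select)
          • data:
            Z ↦ Z
          • ack:
            end ↦ end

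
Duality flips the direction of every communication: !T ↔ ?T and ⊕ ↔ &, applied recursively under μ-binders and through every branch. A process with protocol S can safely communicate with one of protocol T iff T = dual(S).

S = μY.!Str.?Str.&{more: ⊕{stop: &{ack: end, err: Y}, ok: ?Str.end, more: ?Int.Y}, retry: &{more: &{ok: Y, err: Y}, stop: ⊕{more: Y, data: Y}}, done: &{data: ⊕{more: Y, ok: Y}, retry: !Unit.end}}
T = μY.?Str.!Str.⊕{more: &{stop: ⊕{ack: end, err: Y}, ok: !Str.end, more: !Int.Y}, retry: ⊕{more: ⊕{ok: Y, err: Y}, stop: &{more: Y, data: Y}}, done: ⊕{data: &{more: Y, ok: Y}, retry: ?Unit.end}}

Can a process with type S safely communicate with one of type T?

μY ‖ μY  ✓ (binder kept)
  !Str ‖ ?Str  ✓
    ?Str ‖ !Str  ✓
      &{more,retry,done} ‖ ⊕{more,retry,done}  ✓ label sets agree
        • more:
          ⊕{stop,ok,more} ‖ &{stop,ok,more}  ✓ label sets agree
            • stop:
              &{ack,err} ‖ ⊕{ack,err}  ✓ label sets agree
                • ack:
                  end ‖ end  ✓
                • err:
                  Y ‖ Y  ✓
            • ok:
              ?Str ‖ !Str  ✓
                end ‖ end  ✓
            • more:
              ?Int ‖ !Int  ✓
                Y ‖ Y  ✓
        • retry:
          &{more,stop} ‖ ⊕{more,stop}  ✓ label sets agree
            • more:
              &{ok,err} ‖ ⊕{ok,err}  ✓ label sets agree
                • ok:
                  Y ‖ Y  ✓
                • err:
                  Y ‖ Y  ✓
            • stop:
              ⊕{more,data} ‖ &{more,data}  ✓ label sets agree
                • more:
                  Y ‖ Y  ✓
                • data:
                  Y ‖ Y  ✓
        • done:
          &{data,retry} ‖ ⊕{data,retry}  ✓ label sets agree
            • data:
              ⊕{more,ok} ‖ &{more,ok}  ✓ label sets agree
                • more:
                  Y ‖ Y  ✓
                • ok:
                  Y ‖ Y  ✓
            • retry:
              !Unit ‖ ?Unit  ✓
                end ‖ end  ✓

YES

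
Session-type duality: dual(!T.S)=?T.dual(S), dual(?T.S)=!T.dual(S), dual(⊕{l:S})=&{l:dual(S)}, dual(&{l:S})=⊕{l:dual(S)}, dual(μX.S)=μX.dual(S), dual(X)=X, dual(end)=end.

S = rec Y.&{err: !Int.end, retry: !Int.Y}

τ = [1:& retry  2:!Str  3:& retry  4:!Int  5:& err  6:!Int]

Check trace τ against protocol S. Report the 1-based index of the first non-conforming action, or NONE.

[1] & retry  ok  cont: !Int.rec Y.…
[2] got !Str, protocol expects !Int  ✗

2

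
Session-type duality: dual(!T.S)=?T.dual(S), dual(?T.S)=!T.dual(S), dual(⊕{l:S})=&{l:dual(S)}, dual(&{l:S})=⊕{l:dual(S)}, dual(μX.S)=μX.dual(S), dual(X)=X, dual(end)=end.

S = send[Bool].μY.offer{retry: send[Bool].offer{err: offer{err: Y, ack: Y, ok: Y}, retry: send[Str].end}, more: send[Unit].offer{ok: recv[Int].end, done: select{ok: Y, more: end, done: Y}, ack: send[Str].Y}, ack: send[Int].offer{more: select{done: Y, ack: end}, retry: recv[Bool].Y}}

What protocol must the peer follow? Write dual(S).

recv[Bool].μY.select{retry: recv[Bool].select{err: select{err: Y, ack: Y, ok: Y}, retry: recv[Str].end}, more: recv[Unit].select{ok: send[Int].end, done: offer{ok: Y, more: end, done: Y}, ack: recv[Str].Y}, ack: recv[Int].select{more: offer{done: Y, ack: end}, retry: send[Bool].Y}}

send[Bool] = recv[Bool]
  μY = μY  (rec unchanged)
    offer{retry,more,ack} = select{retry,more,ack}  (offer→select)
      • retry:
        send[Bool] = recv[Bool]
          offer{err,retry} = select{err,retry}  (offer→select)
            • err:
              offer{err,ack,ok} = select{err,ack,ok}  (offer→select)
                • err:
                  dual(Y) = Y
                • ack:
                  dual(Y) = Y
                • ok:
                  dual(Y) = Y
            • retry:
              send[Str] = recv[Str]
                dual(end) = end
      • more:
        send[Unit] = recv[Unit]
          offer{ok,done,ack} = select{ok,done,ack}  (offer→select)
            • ok:
              recv[Int] = send[Int]
                dual(end) = end
            • done:
              select{ok,more,done} = offer{ok,more,done}  (select→offer)
                • ok:
                  dual(Y) = Y
                • more:
                  dual(end) = end
                • done:
                  dual(Y) = Y
            • ack:
              send[Str] = recv[Str]
                dual(Y) = Y
      • ack:
        send[Int] = recv[Int]
          offer{more,retry} = select{more,retry}  (offer→select)
            • more:
              select{done,ack} = offer{done,ack}  (select→offer)
                • done:
                  dual(Y) = Y
                • ack:
                  dual(end) = end
            • retry:
              recv[Bool] = send[Bool]
                dual(Y) = Y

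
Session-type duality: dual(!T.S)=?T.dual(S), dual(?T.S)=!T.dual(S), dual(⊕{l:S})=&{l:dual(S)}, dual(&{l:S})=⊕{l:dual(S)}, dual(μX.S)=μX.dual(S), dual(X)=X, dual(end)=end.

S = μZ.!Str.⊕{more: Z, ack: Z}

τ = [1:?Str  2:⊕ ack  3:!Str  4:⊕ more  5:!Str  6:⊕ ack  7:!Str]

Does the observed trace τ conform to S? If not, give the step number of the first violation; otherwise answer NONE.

@1 got ?Str, protocol expects !Str  ✗

1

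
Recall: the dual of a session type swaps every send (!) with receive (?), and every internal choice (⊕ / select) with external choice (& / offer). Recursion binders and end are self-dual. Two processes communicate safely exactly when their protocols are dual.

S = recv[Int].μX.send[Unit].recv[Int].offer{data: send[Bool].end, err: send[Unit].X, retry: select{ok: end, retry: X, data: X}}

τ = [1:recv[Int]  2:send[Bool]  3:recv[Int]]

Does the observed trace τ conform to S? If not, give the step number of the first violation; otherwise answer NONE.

@1 recv[Int]  ok  cont: μX.…
@2 got send[Bool], protocol expects send[Unit]  ✗

2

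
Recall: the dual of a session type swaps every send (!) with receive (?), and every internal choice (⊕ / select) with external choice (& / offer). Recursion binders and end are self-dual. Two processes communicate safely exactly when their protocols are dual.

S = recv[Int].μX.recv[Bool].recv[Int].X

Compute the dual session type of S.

recv[Int] ↦ send[Int]
  μX ↦ μX  (μ self-dual)
    recv[Bool] ↦ send[Bool]
      recv[Int] ↦ send[Int]
        X ↦ X

send[Int].μX.send[Bool].send[Int].X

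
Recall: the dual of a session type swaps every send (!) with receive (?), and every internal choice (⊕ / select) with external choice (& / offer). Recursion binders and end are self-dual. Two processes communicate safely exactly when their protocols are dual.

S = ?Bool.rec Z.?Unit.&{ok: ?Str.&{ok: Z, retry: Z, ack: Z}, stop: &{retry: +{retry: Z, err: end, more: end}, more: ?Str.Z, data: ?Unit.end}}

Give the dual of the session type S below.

?Bool → !Bool
  rec Z → rec Z  (μ self-dual)
    ?Unit → !Unit
      &{ok,stop} → +{ok,stop}  (&→⊕)
        [ok]
          ?Str → !Str
            &{ok,retry,ack} → +{ok,retry,ack}  (&→⊕)
              [ok]
                dual(Z) = Z
              [retry]
                dual(Z) = Z
              [ack]
                dual(Z) = Z
        [stop]
          &{retry,more,data} → +{retry,more,data}  (&→⊕)
            [retry]
              +{retry,err,more} → &{retry,err,more}  (internal→external)
                [retry]
                  dual(Z) = Z
                [err]
                  dual(end) = end
                [more]
                  dual(end) = end
            [more]
              ?Str → !Str
                dual(Z) = Z
            [data]
              ?Unit → !Unit
                dual(end) = end

!Bool.rec Z.!Unit.+{ok: !Str.+{ok: Z, retry: Z, ack: Z}, stop: +{retry: &{retry: Z, err: end, more: end}, more: !Str.Z, data: !Unit.end}}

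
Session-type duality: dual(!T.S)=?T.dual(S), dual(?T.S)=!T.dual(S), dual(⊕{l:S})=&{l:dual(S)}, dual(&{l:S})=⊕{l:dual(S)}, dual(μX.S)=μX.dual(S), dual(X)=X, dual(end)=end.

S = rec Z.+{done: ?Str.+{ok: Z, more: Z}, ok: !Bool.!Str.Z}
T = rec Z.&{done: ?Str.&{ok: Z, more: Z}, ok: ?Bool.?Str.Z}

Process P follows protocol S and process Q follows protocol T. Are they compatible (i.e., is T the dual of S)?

NO

rec Z vs rec Z  ✓ (rec unchanged)
  +{done,ok} vs &{done,ok}  ✓ labels match
    case done:
      ?Str vs ?Str  ✗ same direction on both sides — not dual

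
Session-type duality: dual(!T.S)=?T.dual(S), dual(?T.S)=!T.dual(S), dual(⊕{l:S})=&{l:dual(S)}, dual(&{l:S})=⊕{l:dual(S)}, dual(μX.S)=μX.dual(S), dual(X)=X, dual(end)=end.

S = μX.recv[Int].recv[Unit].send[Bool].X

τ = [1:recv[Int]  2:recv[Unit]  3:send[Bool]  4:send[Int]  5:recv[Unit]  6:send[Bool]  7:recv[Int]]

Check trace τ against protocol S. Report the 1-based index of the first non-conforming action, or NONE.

4

[1] recv[Int]  ✓  cont: recv[Unit].send[Bool].μX.…
[2] recv[Unit]  ✓  cont: send[Bool].μX.…
[3] send[Bool]  ✓  cont: μX.…
[4] got send[Int], protocol expects recv[Int]  ✗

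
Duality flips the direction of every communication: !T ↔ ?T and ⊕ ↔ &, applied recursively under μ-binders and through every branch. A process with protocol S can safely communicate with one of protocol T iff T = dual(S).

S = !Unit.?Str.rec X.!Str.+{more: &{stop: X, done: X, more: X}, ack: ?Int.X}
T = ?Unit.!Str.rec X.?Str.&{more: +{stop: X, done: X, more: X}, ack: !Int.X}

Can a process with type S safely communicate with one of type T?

YES

!Unit | ?Unit  match
  ?Str | !Str  match
    rec X | rec X  match (binder kept)
      !Str | ?Str  match
        +{more,ack} | &{more,ack}  match label sets agree
          case more:
            &{stop,done,more} | +{stop,done,more}  match label sets agree
              case stop:
                X | X  match
              case done:
                X | X  match
              case more:
                X | X  match
          case ack:
            ?Int | !Int  match
              X | X  match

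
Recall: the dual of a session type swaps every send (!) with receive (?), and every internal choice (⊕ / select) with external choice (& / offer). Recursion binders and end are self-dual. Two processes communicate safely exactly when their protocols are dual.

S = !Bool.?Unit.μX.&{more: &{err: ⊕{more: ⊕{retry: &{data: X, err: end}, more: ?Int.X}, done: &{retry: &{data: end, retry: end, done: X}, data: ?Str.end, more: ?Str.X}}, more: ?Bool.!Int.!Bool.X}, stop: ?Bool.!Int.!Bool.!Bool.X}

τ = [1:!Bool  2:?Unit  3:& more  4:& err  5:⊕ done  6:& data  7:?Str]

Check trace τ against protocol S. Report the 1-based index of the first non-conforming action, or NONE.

[1] !Bool  ✓  cont: ?Unit.μX.…
[2] ?Unit  ✓  cont: μX.…
[3] & more  ✓  cont: &{err: ⊕{more: ⊕{retry: &{data: μX.…, err: end}, more: ?Int.μX.…}, done: &{retry: &{data: end, retry: end, done: μX.…}, data: ?Str.end, more: ?Str.μX.…}}, more: ?Bool.!Int.!Bool.μX.…}
[4] & err  ✓  cont: ⊕{more: ⊕{retry: &{data: μX.…, err: end}, more: ?Int.μX.…}, done: &{retry: &{data: end, retry: end, done: μX.…}, data: ?Str.end, more: ?Str.μX.…}}
[5] ⊕ done  ✓  cont: &{retry: &{data: end, retry: end, done: μX.…}, data: ?Str.end, more: ?Str.μX.…}
[6] & data  ✓  cont: ?Str.end
[7] ?Str  ✓  cont: end
all 7 steps conform

NONE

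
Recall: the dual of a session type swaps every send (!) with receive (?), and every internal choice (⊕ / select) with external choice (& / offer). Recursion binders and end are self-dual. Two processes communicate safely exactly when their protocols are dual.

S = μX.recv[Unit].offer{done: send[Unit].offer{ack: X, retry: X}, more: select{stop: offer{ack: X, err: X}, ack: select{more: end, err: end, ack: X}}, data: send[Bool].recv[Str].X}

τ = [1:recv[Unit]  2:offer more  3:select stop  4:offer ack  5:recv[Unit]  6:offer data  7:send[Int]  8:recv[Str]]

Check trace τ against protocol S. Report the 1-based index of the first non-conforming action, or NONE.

7

[1] recv[Unit]  ok  residual = offer{done: send[Unit].offer{ack: μX.…, retry: μX.…}, more: select{stop: offer{ack: μX.…, err: μX.…}, ack: select{more: end, err: end, ack: μX.…}}, data: send[Bool].recv[Str].μX.…}
[2] offer more  ok  residual = select{stop: offer{ack: μX.…, err: μX.…}, ack: select{more: end, err: end, ack: μX.…}}
[3] select stop  ok  residual = offer{ack: μX.…, err: μX.…}
[4] offer ack  ok  residual = μX.…
[5] recv[Unit]  ok  residual = offer{done: send[Unit].offer{ack: μX.…, retry: μX.…}, more: select{stop: offer{ack: μX.…, err: μX.…}, ack: select{more: end, err: end, ack: μX.…}}, data: send[Bool].recv[Str].μX.…}
[6] offer data  ok  residual = send[Bool].recv[Str].μX.…
[7] got send[Int], protocol expects send[Bool]  ✗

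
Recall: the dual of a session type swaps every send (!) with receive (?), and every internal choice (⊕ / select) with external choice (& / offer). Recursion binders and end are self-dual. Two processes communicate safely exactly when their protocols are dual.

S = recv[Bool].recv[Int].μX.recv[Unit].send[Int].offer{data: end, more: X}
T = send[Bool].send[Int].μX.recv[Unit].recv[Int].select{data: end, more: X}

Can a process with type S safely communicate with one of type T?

NO

recv[Bool] vs send[Bool]  ✓
  recv[Int] vs send[Int]  ✓
    μX vs μX  ✓ (μ self-dual)
      recv[Unit] vs recv[Unit]  ✗ same direction on both sides — not dual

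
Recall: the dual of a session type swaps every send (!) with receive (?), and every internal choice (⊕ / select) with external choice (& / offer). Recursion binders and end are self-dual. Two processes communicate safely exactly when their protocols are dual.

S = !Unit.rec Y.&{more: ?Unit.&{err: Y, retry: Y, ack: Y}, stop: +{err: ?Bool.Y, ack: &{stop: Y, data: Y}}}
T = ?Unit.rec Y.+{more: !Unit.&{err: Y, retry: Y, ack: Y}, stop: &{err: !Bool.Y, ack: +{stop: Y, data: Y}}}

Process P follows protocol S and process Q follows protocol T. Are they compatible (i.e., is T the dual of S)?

NO

!Unit ‖ ?Unit  ok
  rec Y ‖ rec Y  ok (binder kept)
    &{more,stop} ‖ +{more,stop}  ok label sets agree
      [more]
        ?Unit ‖ !Unit  ok
          &{err,retry,ack} ‖ &{err,retry,ack}  ✗ choice polarity not flipped — not dual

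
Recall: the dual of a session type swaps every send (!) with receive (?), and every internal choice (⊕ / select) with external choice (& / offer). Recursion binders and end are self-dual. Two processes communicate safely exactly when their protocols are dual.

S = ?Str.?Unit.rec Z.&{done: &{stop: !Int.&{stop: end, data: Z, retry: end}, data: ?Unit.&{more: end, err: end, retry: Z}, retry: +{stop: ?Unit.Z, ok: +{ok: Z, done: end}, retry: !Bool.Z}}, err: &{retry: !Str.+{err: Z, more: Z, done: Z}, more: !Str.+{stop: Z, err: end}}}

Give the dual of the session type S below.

!Str.!Unit.rec Z.+{done: +{stop: ?Int.+{stop: end, data: Z, retry: end}, data: !Unit.+{more: end, err: end, retry: Z}, retry: &{stop: !Unit.Z, ok: &{ok: Z, done: end}, retry: ?Bool.Z}}, err: +{retry: ?Str.&{err: Z, more: Z, done: Z}, more: ?Str.&{stop: Z, err: end}}}

?Str ↦ !Str
  ?Unit ↦ !Unit
    rec Z ↦ rec Z  (binder kept)
      &{done,err} ↦ +{done,err}  (&→⊕)
        • done:
          &{stop,data,retry} ↦ +{stop,data,retry}  (&→⊕)
            • stop:
              !Int ↦ ?Int
                &{stop,data,retry} ↦ +{stop,data,retry}  (&→⊕)
                  • stop:
                    dual(end) = end
                  • data:
                    dual(Z) = Z
                  • retry:
                    dual(end) = end
            • data:
              ?Unit ↦ !Unit
                &{more,err,retry} ↦ +{more,err,retry}  (&→⊕)
                  • more:
                    dual(end) = end
                  • err:
                    dual(end) = end
                  • retry:
                    dual(Z) = Z
            • retry:
              +{stop,ok,retry} ↦ &{stop,ok,retry}  (internal→external)
                • stop:
                  ?Unit ↦ !Unit
                    dual(Z) = Z
                • ok:
                  +{ok,done} ↦ &{ok,done}  (internal→external)
                    • ok:
                      dual(Z) = Z
                    • done:
                      dual(end) = end
                • retry:
                  !Bool ↦ ?Bool
                    dual(Z) = Z
        • err:
          &{retry,more} ↦ +{retry,more}  (&→⊕)
            • retry:
              !Str ↦ ?Str
                +{err,more,done} ↦ &{err,more,done}  (internal→external)
                  • err:
                    dual(Z) = Z
                  • more:
                    dual(Z) = Z
                  • done:
                    dual(Z) = Z
            • more:
              !Str ↦ ?Str
                +{stop,err} ↦ &{stop,err}  (internal→external)
                  • stop:
                    dual(Z) = Z
                  • err:
                    dual(end) = end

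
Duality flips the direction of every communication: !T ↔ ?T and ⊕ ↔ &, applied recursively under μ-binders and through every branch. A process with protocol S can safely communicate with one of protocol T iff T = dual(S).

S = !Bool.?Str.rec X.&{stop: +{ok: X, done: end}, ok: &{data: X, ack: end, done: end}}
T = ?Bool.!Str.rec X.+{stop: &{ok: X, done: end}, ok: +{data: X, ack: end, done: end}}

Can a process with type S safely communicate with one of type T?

YES

!Bool ‖ ?Bool  ok
  ?Str ‖ !Str  ok
    rec X ‖ rec X  ok (rec unchanged)
      &{stop,ok} ‖ +{stop,ok}  ok same labels
        [stop]
          +{ok,done} ‖ &{ok,done}  ok same labels
            [ok]
              X ‖ X  ok
            [done]
              end ‖ end  ok
        [ok]
          &{data,ack,done} ‖ +{data,ack,done}  ok same labels
            [data]
              X ‖ X  ok
            [ack]
              end ‖ end  ok
            [done]
              end ‖ end  ok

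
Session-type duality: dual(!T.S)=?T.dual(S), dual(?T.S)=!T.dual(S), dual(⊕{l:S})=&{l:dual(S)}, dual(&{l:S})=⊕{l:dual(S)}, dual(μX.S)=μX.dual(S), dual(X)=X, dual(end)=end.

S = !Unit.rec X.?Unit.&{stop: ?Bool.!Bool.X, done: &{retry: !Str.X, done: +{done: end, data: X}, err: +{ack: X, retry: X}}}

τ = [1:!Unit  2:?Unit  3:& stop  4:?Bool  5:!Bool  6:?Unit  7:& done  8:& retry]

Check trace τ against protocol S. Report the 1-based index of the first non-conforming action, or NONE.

@1 !Unit  match  now at rec X.…
@2 ?Unit  match  now at &{stop: ?Bool.!Bool.rec X.…, done: &{retry: !Str.rec X.…, done: +{done: end, data: rec X.…}, err: +{ack: rec X.…, retry: rec X.…}}}
@3 & stop  match  now at ?Bool.!Bool.rec X.…
@4 ?Bool  match  now at !Bool.rec X.…
@5 !Bool  match  now at rec X.…
@6 ?Unit  match  now at &{stop: ?Bool.!Bool.rec X.…, done: &{retry: !Str.rec X.…, done: +{done: end, data: rec X.…}, err: +{ack: rec X.…, retry: rec X.…}}}
@7 & done  match  now at &{retry: !Str.rec X.…, done: +{done: end, data: rec X.…}, err: +{ack: rec X.…, retry: rec X.…}}
@8 & retry  match  now at !Str.rec X.…
all 8 steps conform

NONE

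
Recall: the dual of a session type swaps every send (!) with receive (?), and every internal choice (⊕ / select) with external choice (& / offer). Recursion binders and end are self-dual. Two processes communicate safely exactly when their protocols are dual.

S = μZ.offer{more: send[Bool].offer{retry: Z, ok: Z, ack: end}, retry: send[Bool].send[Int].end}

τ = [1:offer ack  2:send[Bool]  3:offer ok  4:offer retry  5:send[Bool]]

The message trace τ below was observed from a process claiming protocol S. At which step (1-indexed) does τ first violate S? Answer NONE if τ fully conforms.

1

[1] got offer ack, protocol expects offer more or offer retry  ✗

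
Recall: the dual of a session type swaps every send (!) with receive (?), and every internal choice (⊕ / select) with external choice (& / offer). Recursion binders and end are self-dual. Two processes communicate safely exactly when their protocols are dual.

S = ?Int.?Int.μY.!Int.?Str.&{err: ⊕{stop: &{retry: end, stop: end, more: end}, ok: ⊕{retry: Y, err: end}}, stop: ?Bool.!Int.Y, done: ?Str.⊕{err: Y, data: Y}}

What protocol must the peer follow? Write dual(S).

!Int.!Int.μY.?Int.!Str.⊕{err: &{stop: ⊕{retry: end, stop: end, more: end}, ok: &{retry: Y, err: end}}, stop: !Bool.?Int.Y, done: !Str.&{err: Y, data: Y}}

?Int → !Int
  ?Int → !Int
    μY → μY  (μ self-dual)
      !Int → ?Int
        ?Str → !Str
          &{err,stop,done} → ⊕{err,stop,done}  (&→⊕)
            • err:
              ⊕{stop,ok} → &{stop,ok}  (internal→external)
                • stop:
                  &{retry,stop,more} → ⊕{retry,stop,more}  (&→⊕)
                    • retry:
                      end self-dual
                    • stop:
                      end self-dual
                    • more:
                      end self-dual
                • ok:
                  ⊕{retry,err} → &{retry,err}  (internal→external)
                    • retry:
                      Y self-dual
                    • err:
                      end self-dual
            • stop:
              ?Bool → !Bool
                !Int → ?Int
                  Y self-dual
            • done:
              ?Str → !Str
                ⊕{err,data} → &{err,data}  (internal→external)
                  • err:
                    Y self-dual
                  • data:
                    Y self-dual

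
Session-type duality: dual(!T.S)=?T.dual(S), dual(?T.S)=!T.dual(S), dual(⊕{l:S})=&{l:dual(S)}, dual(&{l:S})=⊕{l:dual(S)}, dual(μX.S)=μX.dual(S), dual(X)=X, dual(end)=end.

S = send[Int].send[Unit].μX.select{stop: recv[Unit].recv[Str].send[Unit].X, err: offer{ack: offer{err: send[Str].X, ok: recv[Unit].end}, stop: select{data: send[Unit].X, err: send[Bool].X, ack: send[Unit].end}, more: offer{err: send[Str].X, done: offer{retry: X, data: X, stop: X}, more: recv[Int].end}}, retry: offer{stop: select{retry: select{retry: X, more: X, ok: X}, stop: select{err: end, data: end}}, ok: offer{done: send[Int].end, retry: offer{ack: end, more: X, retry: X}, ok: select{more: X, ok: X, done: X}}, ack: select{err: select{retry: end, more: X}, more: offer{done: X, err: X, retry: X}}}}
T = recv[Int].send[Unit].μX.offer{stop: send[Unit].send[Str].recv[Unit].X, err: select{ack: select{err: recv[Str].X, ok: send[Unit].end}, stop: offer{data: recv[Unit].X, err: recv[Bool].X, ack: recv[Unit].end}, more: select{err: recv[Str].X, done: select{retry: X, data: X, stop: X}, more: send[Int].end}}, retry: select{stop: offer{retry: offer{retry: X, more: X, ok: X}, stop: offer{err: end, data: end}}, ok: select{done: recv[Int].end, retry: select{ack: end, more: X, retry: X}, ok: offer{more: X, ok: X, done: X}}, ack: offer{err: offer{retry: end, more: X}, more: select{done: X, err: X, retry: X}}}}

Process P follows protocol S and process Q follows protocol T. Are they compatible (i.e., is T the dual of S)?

send[Int] ‖ recv[Int]  ok
  send[Unit] ‖ send[Unit]  ✗ same direction on both sides — not dual

NO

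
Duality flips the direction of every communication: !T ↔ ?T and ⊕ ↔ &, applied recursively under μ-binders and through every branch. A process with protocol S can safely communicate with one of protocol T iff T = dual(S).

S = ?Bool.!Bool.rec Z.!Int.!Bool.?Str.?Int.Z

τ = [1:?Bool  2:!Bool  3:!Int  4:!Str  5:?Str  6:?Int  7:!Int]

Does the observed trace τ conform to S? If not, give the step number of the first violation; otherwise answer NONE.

4

@1 ?Bool  ok  cont: !Bool.rec Z.…
@2 !Bool  ok  cont: rec Z.…
@3 !Int  ok  cont: !Bool.?Str.?Int.rec Z.…
@4 got !Str, protocol expects !Bool  ✗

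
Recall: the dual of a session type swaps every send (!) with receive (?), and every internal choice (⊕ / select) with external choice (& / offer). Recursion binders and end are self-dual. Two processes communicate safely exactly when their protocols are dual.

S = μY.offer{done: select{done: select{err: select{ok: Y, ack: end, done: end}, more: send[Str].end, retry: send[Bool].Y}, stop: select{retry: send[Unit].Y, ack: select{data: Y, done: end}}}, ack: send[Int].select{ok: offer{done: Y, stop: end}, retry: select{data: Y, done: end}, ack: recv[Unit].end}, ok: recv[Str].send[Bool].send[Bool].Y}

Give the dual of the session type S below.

μY ↦ μY  (rec unchanged)
  offer{done,ack,ok} ↦ select{done,ack,ok}  (offer→select)
    [done]
      select{done,stop} ↦ offer{done,stop}  (internal→external)
        [done]
          select{err,more,retry} ↦ offer{err,more,retry}  (internal→external)
            [err]
              select{ok,ack,done} ↦ offer{ok,ack,done}  (internal→external)
                [ok]
                  Y ↦ Y
                [ack]
                  end ↦ end
                [done]
                  end ↦ end
            [more]
              send[Str] ↦ recv[Str]
                end ↦ end
            [retry]
              send[Bool] ↦ recv[Bool]
                Y ↦ Y
        [stop]
          select{retry,ack} ↦ offer{retry,ack}  (internal→external)
            [retry]
              send[Unit] ↦ recv[Unit]
                Y ↦ Y
            [ack]
              select{data,done} ↦ offer{data,done}  (internal→external)
                [data]
                  Y ↦ Y
                [done]
                  end ↦ end
    [ack]
      send[Int] ↦ recv[Int]
        select{ok,retry,ack} ↦ offer{ok,retry,ack}  (internal→external)
          [ok]
            offer{done,stop} ↦ select{done,stop}  (offer→select)
              [done]
                Y ↦ Y
              [stop]
                end ↦ end
          [retry]
            select{data,done} ↦ offer{data,done}  (internal→external)
              [data]
                Y ↦ Y
              [done]
                end ↦ end
          [ack]
            recv[Unit] ↦ send[Unit]
              end ↦ end
    [ok]
      recv[Str] ↦ send[Str]
        send[Bool] ↦ recv[Bool]
          send[Bool] ↦ recv[Bool]
            Y ↦ Y

μY.select{done: offer{done: offer{err: offer{ok: Y, ack: end, done: end}, more: recv[Str].end, retry: recv[Bool].Y}, stop: offer{retry: recv[Unit].Y, ack: offer{data: Y, done: end}}}, ack: recv[Int].offer{ok: select{done: Y, stop: end}, retry: offer{data: Y, done: end}, ack: send[Unit].end}, ok: send[Str].recv[Bool].recv[Bool].Y}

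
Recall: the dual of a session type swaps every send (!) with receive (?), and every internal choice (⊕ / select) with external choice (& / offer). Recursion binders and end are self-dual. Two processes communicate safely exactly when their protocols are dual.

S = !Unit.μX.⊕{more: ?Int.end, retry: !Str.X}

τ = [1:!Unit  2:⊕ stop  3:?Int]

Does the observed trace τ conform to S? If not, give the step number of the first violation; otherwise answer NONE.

@1 !Unit  match  now at μX.…
@2 got ⊕ stop, protocol expects ⊕ more or ⊕ retry  ✗

2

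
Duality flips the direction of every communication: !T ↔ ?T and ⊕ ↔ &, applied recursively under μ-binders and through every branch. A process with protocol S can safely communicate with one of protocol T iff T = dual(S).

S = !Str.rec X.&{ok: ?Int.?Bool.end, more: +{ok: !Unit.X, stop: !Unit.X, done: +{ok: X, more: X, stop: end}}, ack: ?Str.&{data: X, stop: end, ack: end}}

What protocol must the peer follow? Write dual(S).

!Str → ?Str
  rec X → rec X  (rec unchanged)
    &{ok,more,ack} → +{ok,more,ack}  (external→internal)
      case ok:
        ?Int → !Int
          ?Bool → !Bool
            end self-dual
      case more:
        +{ok,stop,done} → &{ok,stop,done}  (internal→external)
          case ok:
            !Unit → ?Unit
              X self-dual
          case stop:
            !Unit → ?Unit
              X self-dual
          case done:
            +{ok,more,stop} → &{ok,more,stop}  (internal→external)
              case ok:
                X self-dual
              case more:
                X self-dual
              case stop:
                end self-dual
      case ack:
        ?Str → !Str
          &{data,stop,ack} → +{data,stop,ack}  (external→internal)
            case data:
              X self-dual
            case stop:
              end self-dual
            case ack:
              end self-dual

?Str.rec X.+{ok: !Int.!Bool.end, more: &{ok: ?Unit.X, stop: ?Unit.X, done: &{ok: X, more: X, stop: end}}, ack: !Str.+{data: X, stop: end, ack: end}}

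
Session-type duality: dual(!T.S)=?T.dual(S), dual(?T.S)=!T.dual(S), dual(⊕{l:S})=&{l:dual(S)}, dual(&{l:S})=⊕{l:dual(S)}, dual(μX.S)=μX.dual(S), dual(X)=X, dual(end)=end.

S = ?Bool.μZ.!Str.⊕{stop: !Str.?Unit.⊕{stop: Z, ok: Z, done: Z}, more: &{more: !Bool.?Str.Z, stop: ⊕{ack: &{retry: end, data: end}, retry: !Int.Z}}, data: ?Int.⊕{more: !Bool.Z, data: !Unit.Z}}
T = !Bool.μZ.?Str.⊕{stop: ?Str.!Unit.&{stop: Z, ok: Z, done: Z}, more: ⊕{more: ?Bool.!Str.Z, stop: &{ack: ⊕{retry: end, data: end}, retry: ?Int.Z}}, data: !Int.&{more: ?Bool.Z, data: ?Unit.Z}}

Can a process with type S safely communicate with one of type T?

NO

?Bool | !Bool  match
  μZ | μZ  match (binder kept)
    !Str | ?Str  match
      ⊕{stop,more,data} | ⊕{stop,more,data}  ✗ choice polarity not flipped — not dual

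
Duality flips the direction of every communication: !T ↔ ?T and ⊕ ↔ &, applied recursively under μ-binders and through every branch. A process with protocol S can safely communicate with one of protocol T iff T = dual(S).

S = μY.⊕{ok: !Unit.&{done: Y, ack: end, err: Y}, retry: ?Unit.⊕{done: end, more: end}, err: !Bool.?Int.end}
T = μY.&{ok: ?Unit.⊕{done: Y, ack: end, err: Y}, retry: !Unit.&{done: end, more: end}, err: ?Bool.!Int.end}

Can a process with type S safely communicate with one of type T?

YES

μY ‖ μY  ok (μ self-dual)
  ⊕{ok,retry,err} ‖ &{ok,retry,err}  ok label sets agree
    • ok:
      !Unit ‖ ?Unit  ok
        &{done,ack,err} ‖ ⊕{done,ack,err}  ok label sets agree
          • done:
            Y ‖ Y  ok
          • ack:
            end ‖ end  ok
          • err:
            Y ‖ Y  ok
    • retry:
      ?Unit ‖ !Unit  ok
        ⊕{done,more} ‖ &{done,more}  ok label sets agree
          • done:
            end ‖ end  ok
          • more:
            end ‖ end  ok
    • err:
      !Bool ‖ ?Bool  ok
        ?Int ‖ !Int  ok
          end ‖ end  ok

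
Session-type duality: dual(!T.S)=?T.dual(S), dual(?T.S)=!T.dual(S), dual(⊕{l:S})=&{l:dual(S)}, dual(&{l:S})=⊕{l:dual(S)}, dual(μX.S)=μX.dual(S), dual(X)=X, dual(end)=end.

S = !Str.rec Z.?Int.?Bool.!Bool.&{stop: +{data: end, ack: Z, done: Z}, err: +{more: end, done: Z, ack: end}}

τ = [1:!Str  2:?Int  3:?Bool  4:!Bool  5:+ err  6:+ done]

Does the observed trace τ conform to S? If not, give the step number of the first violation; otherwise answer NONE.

5

@1 !Str  ok  state: rec Z.…
@2 ?Int  ok  state: ?Bool.!Bool.&{stop: +{data: end, ack: rec Z.…, done: rec Z.…}, err: +{more: end, done: rec Z.…, ack: end}}
@3 ?Bool  ok  state: !Bool.&{stop: +{data: end, ack: rec Z.…, done: rec Z.…}, err: +{more: end, done: rec Z.…, ack: end}}
@4 !Bool  ok  state: &{stop: +{data: end, ack: rec Z.…, done: rec Z.…}, err: +{more: end, done: rec Z.…, ack: end}}
@5 got + err, protocol expects & stop or & err  ✗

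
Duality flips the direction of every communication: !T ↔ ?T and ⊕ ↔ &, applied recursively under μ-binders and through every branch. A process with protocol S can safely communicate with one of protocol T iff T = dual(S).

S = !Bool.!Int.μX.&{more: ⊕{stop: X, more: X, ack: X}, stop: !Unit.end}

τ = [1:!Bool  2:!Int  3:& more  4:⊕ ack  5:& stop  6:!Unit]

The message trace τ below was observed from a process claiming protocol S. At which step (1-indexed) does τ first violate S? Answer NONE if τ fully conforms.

@1 !Bool  ✓  residual = !Int.μX.…
@2 !Int  ✓  residual = μX.…
@3 & more  ✓  residual = ⊕{stop: μX.…, more: μX.…, ack: μX.…}
@4 ⊕ ack  ✓  residual = μX.…
@5 & stop  ✓  residual = !Unit.end
@6 !Unit  ✓  residual = end
all 6 steps conform

NONE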